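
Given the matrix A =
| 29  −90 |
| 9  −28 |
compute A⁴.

tr A = 1 and det A = −2, so the characteristic polynomial is λ² − (1)λ + (−2) with roots 2 and −1.
Eigenvectors give P = [[10, 3], [3, 1]] with P⁻¹ = [[1, −3], [−3, 10]], and A = P·diag(2, −1)·P⁻¹.
Then A⁴ = P·diag(16, 1)·P⁻¹ = [[160, 3], [48, 1]] · [[1, −3], [−3, 10]] = [[151, −450], [45, −134]].

[[151, −450], [45, −134]]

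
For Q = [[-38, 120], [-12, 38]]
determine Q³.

tr Q = 0 and det Q = -4, so the characteristic polynomial is λ² − (0)λ + (-4) with roots -2 and 2.
Eigenvectors give P = [[10, 3], [3, 1]] with P⁻¹ = [[1, -3], [-3, 10]], and Q = P·diag(-2, 2)·P⁻¹.
Then Q³ = P·diag(-8, 8)·P⁻¹ = [[-80, 24], [-24, 8]] · [[1, -3], [-3, 10]] = [[-152, 480], [-48, 152]].

[[-152, 480], [-48, 152]]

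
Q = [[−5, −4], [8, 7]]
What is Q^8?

tr Q = 2 and det Q = −3, so the characteristic polynomial is λ² − (2)λ + (−3) with roots 3 and −1.
Eigenvectors give P = [[−1, 1], [2, −1]] with P⁻¹ = [[1, 1], [2, 1]], and Q = P·diag(3, −1)·P⁻¹.
Then Q^8 = P·diag(6561, 1)·P⁻¹ = [[−6561, 1], [13122, −1]] · [[1, 1], [2, 1]] = [[−6559, −6560], [13120, 13121]].

[[−6559, −6560], [13120, 13121]]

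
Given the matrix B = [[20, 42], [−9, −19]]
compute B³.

tr B = 1 and det B = −2, so the characteristic polynomial is λ² − (1)λ + (−2) with roots 2 and −1.
Eigenvectors give P = [[7, −2], [−3, 1]] with P⁻¹ = [[1, 2], [3, 7]], and B = P·diag(2, −1)·P⁻¹.
Then B³ = P·diag(8, −1)·P⁻¹ = [[56, 2], [−24, −1]] · [[1, 2], [3, 7]] = [[62, 126], [−27, −55]].

[[62, 126], [−27, −55]]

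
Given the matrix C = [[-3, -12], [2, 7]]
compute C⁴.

[[-159, -480], [80, 241]]

tr C = 4 and det C = 3, so the characteristic polynomial is λ² − (4)λ + (3) with roots 3 and 1.
Eigenvectors give P = [[2, 3], [-1, -1]] with P⁻¹ = [[-1, -3], [1, 2]], and C = P·diag(3, 1)·P⁻¹.
Then C⁴ = P·diag(81, 1)·P⁻¹ = [[162, 3], [-81, -1]] · [[-1, -3], [1, 2]] = [[-159, -480], [80, 241]].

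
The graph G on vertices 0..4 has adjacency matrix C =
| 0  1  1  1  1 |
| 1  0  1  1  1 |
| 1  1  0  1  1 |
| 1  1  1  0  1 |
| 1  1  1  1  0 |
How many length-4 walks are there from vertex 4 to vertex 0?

51

The number of length-4 walks from vertex 4 to vertex 0 is entry (4,0) of C⁴, where C is the adjacency matrix.
C² = [[4, 3, 3, 3, 3], [3, 4, 3, 3, 3], [3, 3, 4, 3, 3], [3, 3, 3, 4, 3], [3, 3, 3, 3, 4]]
C³ = [[12, 13, 13, 13, 13], [13, 12, 13, 13, 13], [13, 13, 12, 13, 13], [13, 13, 13, 12, 13], [13, 13, 13, 13, 12]]
C⁴ = [[52, 51, 51, 51, 51], [51, 52, 51, 51, 51], [51, 51, 52, 51, 51], [51, 51, 51, 52, 51], [51, 51, 51, 51, 52]]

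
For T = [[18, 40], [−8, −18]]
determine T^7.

[[1152, 2560], [−512, −1152]]

tr T = 0 and det T = −4, so the characteristic polynomial is λ² − (0)λ + (−4) with roots 2 and −2.
Eigenvectors give P = [[5, −2], [−2, 1]] with P⁻¹ = [[1, 2], [2, 5]], and T = P·diag(2, −2)·P⁻¹.
Then T^7 = P·diag(128, −128)·P⁻¹ = [[640, 256], [−256, −128]] · [[1, 2], [2, 5]] = [[1152, 2560], [−512, −1152]].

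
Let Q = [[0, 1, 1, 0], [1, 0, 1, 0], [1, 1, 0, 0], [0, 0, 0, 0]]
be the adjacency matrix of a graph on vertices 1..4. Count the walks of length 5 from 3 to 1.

The number of length-5 walks from vertex 3 to vertex 1 is entry (3,1) of Q⁵, where Q is the adjacency matrix.
Q² = [[2, 1, 1, 0], [1, 2, 1, 0], [1, 1, 2, 0], [0, 0, 0, 0]]
Q³ = [[2, 3, 3, 0], [3, 2, 3, 0], [3, 3, 2, 0], [0, 0, 0, 0]]
Q⁴ = [[6, 5, 5, 0], [5, 6, 5, 0], [5, 5, 6, 0], [0, 0, 0, 0]]
Q⁵ = [[10, 11, 11, 0], [11, 10, 11, 0], [11, 11, 10, 0], [0, 0, 0, 0]]

11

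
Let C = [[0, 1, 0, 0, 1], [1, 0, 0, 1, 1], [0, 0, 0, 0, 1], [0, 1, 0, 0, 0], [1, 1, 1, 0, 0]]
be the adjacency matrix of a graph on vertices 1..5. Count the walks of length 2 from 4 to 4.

1

The number of length-2 walks from vertex 4 to vertex 4 is entry (4,4) of C², where C is the adjacency matrix.
C² = [[2, 1, 1, 1, 1], [1, 3, 1, 0, 1], [1, 1, 1, 0, 0], [1, 0, 0, 1, 1], [1, 1, 0, 1, 3]]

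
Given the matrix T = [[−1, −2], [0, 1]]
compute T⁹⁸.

[[1, 0], [0, 1]]

T² = I (check: tr T = 0 and det T = −1), so T⁹⁸ = I since 98 is even.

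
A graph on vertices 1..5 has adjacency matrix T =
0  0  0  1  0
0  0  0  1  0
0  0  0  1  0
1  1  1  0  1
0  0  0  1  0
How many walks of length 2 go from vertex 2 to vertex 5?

The number of length-2 walks from vertex 2 to vertex 5 is entry (2,5) of T^2, where T is the adjacency matrix.
T^2 = [[1, 1, 1, 0, 1], [1, 1, 1, 0, 1], [1, 1, 1, 0, 1], [0, 0, 0, 4, 0], [1, 1, 1, 0, 1]]

1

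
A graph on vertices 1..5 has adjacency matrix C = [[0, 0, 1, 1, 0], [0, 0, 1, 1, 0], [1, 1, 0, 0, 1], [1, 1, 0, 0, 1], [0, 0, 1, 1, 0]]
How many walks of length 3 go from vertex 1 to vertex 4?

6

The number of length-3 walks from vertex 1 to vertex 4 is entry (1,4) of C³, where C is the adjacency matrix.
C² = [[2, 2, 0, 0, 2], [2, 2, 0, 0, 2], [0, 0, 3, 3, 0], [0, 0, 3, 3, 0], [2, 2, 0, 0, 2]]
C³ = [[0, 0, 6, 6, 0], [0, 0, 6, 6, 0], [6, 6, 0, 0, 6], [6, 6, 0, 0, 6], [0, 0, 6, 6, 0]]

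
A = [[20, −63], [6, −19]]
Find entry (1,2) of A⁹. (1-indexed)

tr A = 1 and det A = −2, so the characteristic polynomial is λ² − (1)λ + (−2) with roots −1 and 2.
Eigenvectors give P = [[3, 7], [1, 2]] with P⁻¹ = [[−2, 7], [1, −3]], and A = P·diag(−1, 2)·P⁻¹.
Then A⁹ = P·diag(−1, 512)·P⁻¹ = [[−3, 3584], [−1, 1024]] · [[−2, 7], [1, −3]] = [[3590, −10773], [1026, −3079]].

−10773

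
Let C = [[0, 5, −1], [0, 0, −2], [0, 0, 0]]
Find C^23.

C is strictly triangular, hence nilpotent: C^3 = 0, so C^23 = 0.

[[0, 0, 0], [0, 0, 0], [0, 0, 0]]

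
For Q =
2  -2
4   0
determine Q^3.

[[-24, 8], [-16, -16]]

Q^2 = [[-4, -4], [8, -8]]
Q^3 = [[-24, 8], [-16, -16]]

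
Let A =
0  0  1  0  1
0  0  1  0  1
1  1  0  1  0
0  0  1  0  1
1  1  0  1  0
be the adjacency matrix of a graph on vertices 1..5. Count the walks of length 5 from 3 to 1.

36

The number of length-5 walks from vertex 3 to vertex 1 is entry (3,1) of A⁵, where A is the adjacency matrix.
A² = [[2, 2, 0, 2, 0], [2, 2, 0, 2, 0], [0, 0, 3, 0, 3], [2, 2, 0, 2, 0], [0, 0, 3, 0, 3]]
A³ = [[0, 0, 6, 0, 6], [0, 0, 6, 0, 6], [6, 6, 0, 6, 0], [0, 0, 6, 0, 6], [6, 6, 0, 6, 0]]
A⁴ = [[12, 12, 0, 12, 0], [12, 12, 0, 12, 0], [0, 0, 18, 0, 18], [12, 12, 0, 12, 0], [0, 0, 18, 0, 18]]
A⁵ = [[0, 0, 36, 0, 36], [0, 0, 36, 0, 36], [36, 36, 0, 36, 0], [0, 0, 36, 0, 36], [36, 36, 0, 36, 0]]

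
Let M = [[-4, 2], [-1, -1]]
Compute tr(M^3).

tr M = -5 and det M = 6, so the characteristic polynomial is λ² − (-5)λ + (6) with roots -3 and -2.
Eigenvectors give P = [[2, -1], [1, -1]] with P⁻¹ = [[1, -1], [1, -2]], and M = P·diag(-3, -2)·P⁻¹.
Then M^3 = P·diag(-27, -8)·P⁻¹ = [[-54, 8], [-27, 8]] · [[1, -1], [1, -2]] = [[-46, 38], [-19, 11]].

-35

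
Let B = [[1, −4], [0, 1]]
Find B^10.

B = I + N where N = [[0, −4], [0, 0]] is strictly upper-triangular, so N^2 = 0.
(I + N)^10 = I + 10·N = [[1, −40], [0, 1]].

[[1, −40], [0, 1]]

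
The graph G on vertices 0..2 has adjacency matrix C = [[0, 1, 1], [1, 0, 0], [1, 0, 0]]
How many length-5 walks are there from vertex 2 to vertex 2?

0

The number of length-5 walks from vertex 2 to vertex 2 is entry (2,2) of C⁵, where C is the adjacency matrix.
C² = [[2, 0, 0], [0, 1, 1], [0, 1, 1]]
C³ = [[0, 2, 2], [2, 0, 0], [2, 0, 0]]
C⁴ = [[4, 0, 0], [0, 2, 2], [0, 2, 2]]
C⁵ = [[0, 4, 4], [4, 0, 0], [4, 0, 0]]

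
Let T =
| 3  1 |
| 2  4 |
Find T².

[[11, 7], [14, 18]]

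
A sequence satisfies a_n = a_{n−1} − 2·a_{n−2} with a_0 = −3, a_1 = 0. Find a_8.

42

With companion matrix A = [[1, −2], [1, 0]], [a_n, a_{n−1}]ᵀ = A·[a_{n−1}, a_{n−2}]ᵀ, so [a_8, a_7]ᵀ = A⁷·[a_1, a_0]ᵀ.
A⁷ = [[−3, −14], [7, −10]], giving [a_8, a_7]ᵀ = [[42], [30]].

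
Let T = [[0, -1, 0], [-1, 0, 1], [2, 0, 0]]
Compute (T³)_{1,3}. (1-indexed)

T² = [[1, 0, -1], [2, 1, 0], [0, -2, 0]]
T³ = [[-2, -1, 0], [-1, -2, 1], [2, 0, -2]]

0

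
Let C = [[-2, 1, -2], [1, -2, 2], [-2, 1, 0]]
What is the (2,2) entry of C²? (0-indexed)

6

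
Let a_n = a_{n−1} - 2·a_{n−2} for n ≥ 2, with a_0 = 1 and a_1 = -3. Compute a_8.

-5

With companion matrix A = [[1, -2], [1, 0]], [a_n, a_{n−1}]ᵀ = A·[a_{n−1}, a_{n−2}]ᵀ, so [a_8, a_7]ᵀ = A⁷·[a_1, a_0]ᵀ.
A⁷ = [[-3, -14], [7, -10]], giving [a_8, a_7]ᵀ = [[-5], [-31]].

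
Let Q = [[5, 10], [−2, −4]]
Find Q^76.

[[5, 10], [−2, −4]]

Q² = Q (a projection; rank 1, trace 1), so Q^76 = Q.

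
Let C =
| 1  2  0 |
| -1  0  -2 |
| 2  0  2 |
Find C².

[[-1, 2, -4], [-5, -2, -4], [6, 4, 4]]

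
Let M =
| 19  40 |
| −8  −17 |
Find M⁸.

[[32801, 65600], [−13120, −26239]]

tr M = 2 and det M = −3, so the characteristic polynomial is λ² − (2)λ + (−3) with roots 3 and −1.
Eigenvectors give P = [[5, −2], [−2, 1]] with P⁻¹ = [[1, 2], [2, 5]], and M = P·diag(3, −1)·P⁻¹.
Then M⁸ = P·diag(6561, 1)·P⁻¹ = [[32805, −2], [−13122, 1]] · [[1, 2], [2, 5]] = [[32801, 65600], [−13120, −26239]].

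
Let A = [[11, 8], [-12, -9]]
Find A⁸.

tr A = 2 and det A = -3, so the characteristic polynomial is λ² − (2)λ + (-3) with roots -1 and 3.
Eigenvectors give P = [[-2, -1], [3, 1]] with P⁻¹ = [[1, 1], [-3, -2]], and A = P·diag(-1, 3)·P⁻¹.
Then A⁸ = P·diag(1, 6561)·P⁻¹ = [[-2, -6561], [3, 6561]] · [[1, 1], [-3, -2]] = [[19681, 13120], [-19680, -13119]].

[[19681, 13120], [-19680, -13119]]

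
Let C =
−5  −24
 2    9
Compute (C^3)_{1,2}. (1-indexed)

−312

tr C = 4 and det C = 3, so the characteristic polynomial is λ² − (4)λ + (3) with roots 3 and 1.
Eigenvectors give P = [[−3, 4], [1, −1]] with P⁻¹ = [[1, 4], [1, 3]], and C = P·diag(3, 1)·P⁻¹.
Then C^3 = P·diag(27, 1)·P⁻¹ = [[−81, 4], [27, −1]] · [[1, 4], [1, 3]] = [[−77, −312], [26, 105]].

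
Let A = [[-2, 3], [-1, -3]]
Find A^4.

[[-74, -105], [35, -39]]

A^2 = [[1, -15], [5, 6]]
A^3 = [[13, 48], [-16, -3]]
A^4 = [[-74, -105], [35, -39]]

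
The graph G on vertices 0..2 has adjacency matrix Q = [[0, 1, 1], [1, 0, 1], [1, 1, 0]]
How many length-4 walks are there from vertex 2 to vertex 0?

The number of length-4 walks from vertex 2 to vertex 0 is entry (2,0) of Q⁴, where Q is the adjacency matrix.
Q² = [[2, 1, 1], [1, 2, 1], [1, 1, 2]]
Q³ = [[2, 3, 3], [3, 2, 3], [3, 3, 2]]
Q⁴ = [[6, 5, 5], [5, 6, 5], [5, 5, 6]]

5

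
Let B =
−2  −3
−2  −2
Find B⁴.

[[196, 240], [160, 196]]

B² = [[10, 12], [8, 10]]
B³ = [[−44, −54], [−36, −44]]
B⁴ = [[196, 240], [160, 196]]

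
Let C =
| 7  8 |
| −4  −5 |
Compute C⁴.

[[161, 160], [−80, −79]]

tr C = 2 and det C = −3, so the characteristic polynomial is λ² − (2)λ + (−3) with roots 3 and −1.
Eigenvectors give P = [[2, −1], [−1, 1]] with P⁻¹ = [[1, 1], [1, 2]], and C = P·diag(3, −1)·P⁻¹.
Then C⁴ = P·diag(81, 1)·P⁻¹ = [[162, −1], [−81, 1]] · [[1, 1], [1, 2]] = [[161, 160], [−80, −79]].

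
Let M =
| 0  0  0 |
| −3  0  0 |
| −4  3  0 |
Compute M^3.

[[0, 0, 0], [0, 0, 0], [0, 0, 0]]

M is strictly triangular, hence nilpotent: M^3 = 0, so M^3 = 0.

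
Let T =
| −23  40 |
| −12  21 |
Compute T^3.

[[−167, 280], [−84, 141]]

tr T = −2 and det T = −3, so the characteristic polynomial is λ² − (−2)λ + (−3) with roots −3 and 1.
Eigenvectors give P = [[2, −5], [1, −3]] with P⁻¹ = [[3, −5], [1, −2]], and T = P·diag(−3, 1)·P⁻¹.
Then T^3 = P·diag(−27, 1)·P⁻¹ = [[−54, −5], [−27, −3]] · [[3, −5], [1, −2]] = [[−167, 280], [−84, 141]].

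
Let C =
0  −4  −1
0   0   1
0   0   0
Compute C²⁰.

[[0, 0, 0], [0, 0, 0], [0, 0, 0]]

C is strictly triangular, hence nilpotent: C³ = 0, so C²⁰ = 0.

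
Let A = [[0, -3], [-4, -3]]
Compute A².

[[12, 9], [12, 21]]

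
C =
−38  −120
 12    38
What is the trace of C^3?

0

tr C = 0 and det C = −4, so the characteristic polynomial is λ² − (0)λ + (−4) with roots 2 and −2.
Eigenvectors give P = [[−3, −10], [1, 3]] with P⁻¹ = [[3, 10], [−1, −3]], and C = P·diag(2, −2)·P⁻¹.
Then C^3 = P·diag(8, −8)·P⁻¹ = [[−24, 80], [8, −24]] · [[3, 10], [−1, −3]] = [[−152, −480], [48, 152]].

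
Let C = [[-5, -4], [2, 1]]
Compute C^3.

[[-53, -52], [26, 25]]

tr C = -4 and det C = 3, so the characteristic polynomial is λ² − (-4)λ + (3) with roots -1 and -3.
Eigenvectors give P = [[-1, 2], [1, -1]] with P⁻¹ = [[1, 2], [1, 1]], and C = P·diag(-1, -3)·P⁻¹.
Then C^3 = P·diag(-1, -27)·P⁻¹ = [[1, -54], [-1, 27]] · [[1, 2], [1, 1]] = [[-53, -52], [26, 25]].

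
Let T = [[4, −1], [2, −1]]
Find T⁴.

T² = [[14, −3], [6, −1]]
T³ = [[50, −11], [22, −5]]
T⁴ = [[178, −39], [78, −17]]

[[178, −39], [78, −17]]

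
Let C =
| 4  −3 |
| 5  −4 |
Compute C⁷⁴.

[[1, 0], [0, 1]]

C² = I (check: tr C = 0 and det C = −1), so C⁷⁴ = I since 74 is even.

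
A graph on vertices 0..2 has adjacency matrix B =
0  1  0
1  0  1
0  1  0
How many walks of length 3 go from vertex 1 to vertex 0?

The number of length-3 walks from vertex 1 to vertex 0 is entry (1,0) of B³, where B is the adjacency matrix.
B² = [[1, 0, 1], [0, 2, 0], [1, 0, 1]]
B³ = [[0, 2, 0], [2, 0, 2], [0, 2, 0]]

2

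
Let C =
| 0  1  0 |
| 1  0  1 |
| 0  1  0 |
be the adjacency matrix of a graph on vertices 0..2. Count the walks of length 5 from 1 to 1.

The number of length-5 walks from vertex 1 to vertex 1 is entry (1,1) of C^5, where C is the adjacency matrix.
C^2 = [[1, 0, 1], [0, 2, 0], [1, 0, 1]]
C^3 = [[0, 2, 0], [2, 0, 2], [0, 2, 0]]
C^4 = [[2, 0, 2], [0, 4, 0], [2, 0, 2]]
C^5 = [[0, 4, 0], [4, 0, 4], [0, 4, 0]]

0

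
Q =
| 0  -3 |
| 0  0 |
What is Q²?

Q is strictly triangular, hence nilpotent: Q² = 0, so Q² = 0.

[[0, 0], [0, 0]]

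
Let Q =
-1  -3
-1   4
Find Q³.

[[5, -48], [-16, 85]]

Q² = [[4, -9], [-3, 19]]
Q³ = [[5, -48], [-16, 85]]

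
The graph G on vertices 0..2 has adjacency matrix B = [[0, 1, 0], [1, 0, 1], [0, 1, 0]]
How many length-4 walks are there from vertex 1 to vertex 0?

The number of length-4 walks from vertex 1 to vertex 0 is entry (1,0) of B⁴, where B is the adjacency matrix.
B² = [[1, 0, 1], [0, 2, 0], [1, 0, 1]]
B³ = [[0, 2, 0], [2, 0, 2], [0, 2, 0]]
B⁴ = [[2, 0, 2], [0, 4, 0], [2, 0, 2]]

0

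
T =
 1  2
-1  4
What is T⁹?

[[-18659, 38342], [-19171, 38854]]

tr T = 5 and det T = 6, so the characteristic polynomial is λ² − (5)λ + (6) with roots 3 and 2.
Eigenvectors give P = [[1, -2], [1, -1]] with P⁻¹ = [[-1, 2], [-1, 1]], and T = P·diag(3, 2)·P⁻¹.
Then T⁹ = P·diag(19683, 512)·P⁻¹ = [[19683, -1024], [19683, -512]] · [[-1, 2], [-1, 1]] = [[-18659, 38342], [-19171, 38854]].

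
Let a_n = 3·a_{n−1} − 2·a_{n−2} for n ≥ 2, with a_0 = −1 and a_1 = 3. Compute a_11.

8187

With companion matrix T = [[3, −2], [1, 0]], [a_n, a_{n−1}]ᵀ = T·[a_{n−1}, a_{n−2}]ᵀ, so [a_11, a_10]ᵀ = T¹⁰·[a_1, a_0]ᵀ.
T¹⁰ = [[2047, −2046], [1023, −1022]], giving [a_11, a_10]ᵀ = [[8187], [4091]].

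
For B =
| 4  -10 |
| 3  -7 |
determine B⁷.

[[634, -1270], [381, -763]]

tr B = -3 and det B = 2, so the characteristic polynomial is λ² − (-3)λ + (2) with roots -1 and -2.
Eigenvectors give P = [[2, 5], [1, 3]] with P⁻¹ = [[3, -5], [-1, 2]], and B = P·diag(-1, -2)·P⁻¹.
Then B⁷ = P·diag(-1, -128)·P⁻¹ = [[-2, -640], [-1, -384]] · [[3, -5], [-1, 2]] = [[634, -1270], [381, -763]].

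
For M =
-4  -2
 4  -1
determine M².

[[8, 10], [-20, -7]]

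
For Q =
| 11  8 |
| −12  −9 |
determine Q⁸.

tr Q = 2 and det Q = −3, so the characteristic polynomial is λ² − (2)λ + (−3) with roots 3 and −1.
Eigenvectors give P = [[−1, −2], [1, 3]] with P⁻¹ = [[−3, −2], [1, 1]], and Q = P·diag(3, −1)·P⁻¹.
Then Q⁸ = P·diag(6561, 1)·P⁻¹ = [[−6561, −2], [6561, 3]] · [[−3, −2], [1, 1]] = [[19681, 13120], [−19680, −13119]].

[[19681, 13120], [−19680, −13119]]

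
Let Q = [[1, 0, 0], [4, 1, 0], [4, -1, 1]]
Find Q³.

Q = I + N where N = [[0, 0, 0], [4, 0, 0], [4, -1, 0]] is strictly lower-triangular, so N³ = 0.
(I + N)³ = I + 3·N + 3·N² = [[1, 0, 0], [12, 1, 0], [0, -3, 1]].

[[1, 0, 0], [12, 1, 0], [0, -3, 1]]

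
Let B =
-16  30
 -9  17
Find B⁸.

[[-1274, 2550], [-765, 1531]]

tr B = 1 and det B = -2, so the characteristic polynomial is λ² − (1)λ + (-2) with roots 2 and -1.
Eigenvectors give P = [[-5, 2], [-3, 1]] with P⁻¹ = [[1, -2], [3, -5]], and B = P·diag(2, -1)·P⁻¹.
Then B⁸ = P·diag(256, 1)·P⁻¹ = [[-1280, 2], [-768, 1]] · [[1, -2], [3, -5]] = [[-1274, 2550], [-765, 1531]].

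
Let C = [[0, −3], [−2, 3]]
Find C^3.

[[18, −45], [−30, 63]]

C^2 = [[6, −9], [−6, 15]]
C^3 = [[18, −45], [−30, 63]]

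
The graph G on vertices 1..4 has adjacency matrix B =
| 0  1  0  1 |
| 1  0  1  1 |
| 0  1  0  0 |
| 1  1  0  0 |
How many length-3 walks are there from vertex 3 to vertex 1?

1

The number of length-3 walks from vertex 3 to vertex 1 is entry (3,1) of B³, where B is the adjacency matrix.
B² = [[2, 1, 1, 1], [1, 3, 0, 1], [1, 0, 1, 1], [1, 1, 1, 2]]
B³ = [[2, 4, 1, 3], [4, 2, 3, 4], [1, 3, 0, 1], [3, 4, 1, 2]]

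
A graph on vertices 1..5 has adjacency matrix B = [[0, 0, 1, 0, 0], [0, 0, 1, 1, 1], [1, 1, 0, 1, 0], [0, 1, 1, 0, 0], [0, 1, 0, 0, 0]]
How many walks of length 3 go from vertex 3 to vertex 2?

The number of length-3 walks from vertex 3 to vertex 2 is entry (3,2) of B³, where B is the adjacency matrix.
B² = [[1, 1, 0, 1, 0], [1, 3, 1, 1, 0], [0, 1, 3, 1, 1], [1, 1, 1, 2, 1], [0, 0, 1, 1, 1]]
B³ = [[0, 1, 3, 1, 1], [1, 2, 5, 4, 3], [3, 5, 2, 4, 1], [1, 4, 4, 2, 1], [1, 3, 1, 1, 0]]

5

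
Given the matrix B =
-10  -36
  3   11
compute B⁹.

[[-1540, -6156], [513, 2051]]

tr B = 1 and det B = -2, so the characteristic polynomial is λ² − (1)λ + (-2) with roots 2 and -1.
Eigenvectors give P = [[-3, -4], [1, 1]] with P⁻¹ = [[1, 4], [-1, -3]], and B = P·diag(2, -1)·P⁻¹.
Then B⁹ = P·diag(512, -1)·P⁻¹ = [[-1536, 4], [512, -1]] · [[1, 4], [-1, -3]] = [[-1540, -6156], [513, 2051]].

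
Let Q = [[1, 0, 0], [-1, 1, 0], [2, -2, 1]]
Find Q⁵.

[[1, 0, 0], [-5, 1, 0], [30, -10, 1]]

Q = I + N where N = [[0, 0, 0], [-1, 0, 0], [2, -2, 0]] is strictly lower-triangular, so N³ = 0.
(I + N)⁵ = I + 5·N + 10·N² = [[1, 0, 0], [-5, 1, 0], [30, -10, 1]].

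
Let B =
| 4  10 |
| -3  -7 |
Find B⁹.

tr B = -3 and det B = 2, so the characteristic polynomial is λ² − (-3)λ + (2) with roots -2 and -1.
Eigenvectors give P = [[-5, -2], [3, 1]] with P⁻¹ = [[1, 2], [-3, -5]], and B = P·diag(-2, -1)·P⁻¹.
Then B⁹ = P·diag(-512, -1)·P⁻¹ = [[2560, 2], [-1536, -1]] · [[1, 2], [-3, -5]] = [[2554, 5110], [-1533, -3067]].

[[2554, 5110], [-1533, -3067]]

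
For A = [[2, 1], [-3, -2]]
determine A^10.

[[1, 0], [0, 1]]

A² = I (check: tr A = 0 and det A = -1), so A^10 = I since 10 is even.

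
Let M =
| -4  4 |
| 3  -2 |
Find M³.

[[-184, 160], [120, -104]]

M² = [[28, -24], [-18, 16]]
M³ = [[-184, 160], [120, -104]]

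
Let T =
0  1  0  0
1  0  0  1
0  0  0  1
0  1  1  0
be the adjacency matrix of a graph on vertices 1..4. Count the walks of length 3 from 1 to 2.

2

The number of length-3 walks from vertex 1 to vertex 2 is entry (1,2) of T³, where T is the adjacency matrix.
T² = [[1, 0, 0, 1], [0, 2, 1, 0], [0, 1, 1, 0], [1, 0, 0, 2]]
T³ = [[0, 2, 1, 0], [2, 0, 0, 3], [1, 0, 0, 2], [0, 3, 2, 0]]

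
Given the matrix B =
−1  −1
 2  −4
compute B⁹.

tr B = −5 and det B = 6, so the characteristic polynomial is λ² − (−5)λ + (6) with roots −3 and −2.
Eigenvectors give P = [[−1, −1], [−2, −1]] with P⁻¹ = [[1, −1], [−2, 1]], and B = P·diag(−3, −2)·P⁻¹.
Then B⁹ = P·diag(−19683, −512)·P⁻¹ = [[19683, 512], [39366, 512]] · [[1, −1], [−2, 1]] = [[18659, −19171], [38342, −38854]].

[[18659, −19171], [38342, −38854]]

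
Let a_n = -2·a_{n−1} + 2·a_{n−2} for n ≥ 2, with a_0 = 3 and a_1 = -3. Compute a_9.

-12720

With companion matrix Q = [[-2, 2], [1, 0]], [a_n, a_{n−1}]ᵀ = Q·[a_{n−1}, a_{n−2}]ᵀ, so [a_9, a_8]ᵀ = Q⁸·[a_1, a_0]ᵀ.
Q⁸ = [[2448, -1792], [-896, 656]], giving [a_9, a_8]ᵀ = [[-12720], [4656]].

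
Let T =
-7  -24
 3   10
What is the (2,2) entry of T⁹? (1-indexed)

4600

tr T = 3 and det T = 2, so the characteristic polynomial is λ² − (3)λ + (2) with roots 2 and 1.
Eigenvectors give P = [[-8, -3], [3, 1]] with P⁻¹ = [[1, 3], [-3, -8]], and T = P·diag(2, 1)·P⁻¹.
Then T⁹ = P·diag(512, 1)·P⁻¹ = [[-4096, -3], [1536, 1]] · [[1, 3], [-3, -8]] = [[-4087, -12264], [1533, 4600]].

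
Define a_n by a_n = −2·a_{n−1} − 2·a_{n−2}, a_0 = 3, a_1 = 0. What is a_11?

With companion matrix B = [[−2, −2], [1, 0]], [a_n, a_{n−1}]ᵀ = B·[a_{n−1}, a_{n−2}]ᵀ, so [a_11, a_10]ᵀ = B¹⁰·[a_1, a_0]ᵀ.
B¹⁰ = [[32, 64], [−32, −32]], giving [a_11, a_10]ᵀ = [[192], [−96]].

192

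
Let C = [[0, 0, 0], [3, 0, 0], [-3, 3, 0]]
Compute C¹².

[[0, 0, 0], [0, 0, 0], [0, 0, 0]]

C is strictly triangular, hence nilpotent: C³ = 0, so C¹² = 0.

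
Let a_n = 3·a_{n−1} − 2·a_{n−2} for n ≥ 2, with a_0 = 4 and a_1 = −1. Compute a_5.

−151

With companion matrix Q = [[3, −2], [1, 0]], [a_n, a_{n−1}]ᵀ = Q·[a_{n−1}, a_{n−2}]ᵀ, so [a_5, a_4]ᵀ = Q⁴·[a_1, a_0]ᵀ.
Q⁴ = [[31, −30], [15, −14]], giving [a_5, a_4]ᵀ = [[−151], [−71]].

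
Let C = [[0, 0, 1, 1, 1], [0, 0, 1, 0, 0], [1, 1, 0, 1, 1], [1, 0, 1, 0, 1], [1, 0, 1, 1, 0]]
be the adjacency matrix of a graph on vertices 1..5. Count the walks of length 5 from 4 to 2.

22

The number of length-5 walks from vertex 4 to vertex 2 is entry (4,2) of C⁵, where C is the adjacency matrix.
C² = [[3, 1, 2, 2, 2], [1, 1, 0, 1, 1], [2, 0, 4, 2, 2], [2, 1, 2, 3, 2], [2, 1, 2, 2, 3]]
C³ = [[6, 2, 8, 7, 7], [2, 0, 4, 2, 2], [8, 4, 6, 8, 8], [7, 2, 8, 6, 7], [7, 2, 8, 7, 6]]
C⁴ = [[22, 8, 22, 21, 21], [8, 4, 6, 8, 8], [22, 6, 28, 22, 22], [21, 8, 22, 22, 21], [21, 8, 22, 21, 22]]
C⁵ = [[64, 22, 72, 65, 65], [22, 6, 28, 22, 22], [72, 28, 72, 72, 72], [65, 22, 72, 64, 65], [65, 22, 72, 65, 64]]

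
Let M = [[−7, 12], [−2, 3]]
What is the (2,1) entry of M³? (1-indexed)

−26

tr M = −4 and det M = 3, so the characteristic polynomial is λ² − (−4)λ + (3) with roots −3 and −1.
Eigenvectors give P = [[3, 2], [1, 1]] with P⁻¹ = [[1, −2], [−1, 3]], and M = P·diag(−3, −1)·P⁻¹.
Then M³ = P·diag(−27, −1)·P⁻¹ = [[−81, −2], [−27, −1]] · [[1, −2], [−1, 3]] = [[−79, 156], [−26, 51]].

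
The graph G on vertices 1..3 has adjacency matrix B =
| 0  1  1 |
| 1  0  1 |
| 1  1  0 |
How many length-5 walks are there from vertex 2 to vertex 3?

11

The number of length-5 walks from vertex 2 to vertex 3 is entry (2,3) of B^5, where B is the adjacency matrix.
B^2 = [[2, 1, 1], [1, 2, 1], [1, 1, 2]]
B^3 = [[2, 3, 3], [3, 2, 3], [3, 3, 2]]
B^4 = [[6, 5, 5], [5, 6, 5], [5, 5, 6]]
B^5 = [[10, 11, 11], [11, 10, 11], [11, 11, 10]]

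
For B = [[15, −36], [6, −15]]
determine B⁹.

tr B = 0 and det B = −9, so the characteristic polynomial is λ² − (0)λ + (−9) with roots −3 and 3.
Eigenvectors give P = [[−2, 3], [−1, 1]] with P⁻¹ = [[1, −3], [1, −2]], and B = P·diag(−3, 3)·P⁻¹.
Then B⁹ = P·diag(−19683, 19683)·P⁻¹ = [[39366, 59049], [19683, 19683]] · [[1, −3], [1, −2]] = [[98415, −236196], [39366, −98415]].

[[98415, −236196], [39366, −98415]]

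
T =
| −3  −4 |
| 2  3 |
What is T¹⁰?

T² = I (check: tr T = 0 and det T = −1), so T¹⁰ = I since 10 is even.

[[1, 0], [0, 1]]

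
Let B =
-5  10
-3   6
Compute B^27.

[[-5, 10], [-3, 6]]

B² = B (a projection; rank 1, trace 1), so B^27 = B.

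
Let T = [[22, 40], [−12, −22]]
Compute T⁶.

tr T = 0 and det T = −4, so the characteristic polynomial is λ² − (0)λ + (−4) with roots −2 and 2.
Eigenvectors give P = [[5, −2], [−3, 1]] with P⁻¹ = [[−1, −2], [−3, −5]], and T = P·diag(−2, 2)·P⁻¹.
Then T⁶ = P·diag(64, 64)·P⁻¹ = [[320, −128], [−192, 64]] · [[−1, −2], [−3, −5]] = [[64, 0], [0, 64]].

[[64, 0], [0, 64]]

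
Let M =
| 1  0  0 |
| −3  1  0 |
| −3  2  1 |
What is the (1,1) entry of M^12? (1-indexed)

M = I + N where N = [[0, 0, 0], [−3, 0, 0], [−3, 2, 0]] is strictly lower-triangular, so N^3 = 0.
(I + N)^12 = I + 12·N + 66·N^2 = [[1, 0, 0], [−36, 1, 0], [−432, 24, 1]].

1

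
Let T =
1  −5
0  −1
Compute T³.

T² = I (check: tr T = 0 and det T = −1), so T³ = T since 3 is odd.

[[1, −5], [0, −1]]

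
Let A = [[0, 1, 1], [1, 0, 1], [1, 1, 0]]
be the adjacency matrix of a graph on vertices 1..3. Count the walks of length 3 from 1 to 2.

3

The number of length-3 walks from vertex 1 to vertex 2 is entry (1,2) of A³, where A is the adjacency matrix.
A² = [[2, 1, 1], [1, 2, 1], [1, 1, 2]]
A³ = [[2, 3, 3], [3, 2, 3], [3, 3, 2]]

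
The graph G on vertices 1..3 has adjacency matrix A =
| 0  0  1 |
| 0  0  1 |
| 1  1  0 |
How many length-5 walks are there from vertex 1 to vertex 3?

The number of length-5 walks from vertex 1 to vertex 3 is entry (1,3) of A⁵, where A is the adjacency matrix.
A² = [[1, 1, 0], [1, 1, 0], [0, 0, 2]]
A³ = [[0, 0, 2], [0, 0, 2], [2, 2, 0]]
A⁴ = [[2, 2, 0], [2, 2, 0], [0, 0, 4]]
A⁵ = [[0, 0, 4], [0, 0, 4], [4, 4, 0]]

4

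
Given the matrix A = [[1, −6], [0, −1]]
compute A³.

[[1, −6], [0, −1]]

A² = I (check: tr A = 0 and det A = −1), so A³ = A since 3 is odd.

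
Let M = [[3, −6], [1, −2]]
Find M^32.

[[3, −6], [1, −2]]

M² = M (a projection; rank 1, trace 1), so M^32 = M.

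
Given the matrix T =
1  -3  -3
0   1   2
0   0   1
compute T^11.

[[1, -33, -363], [0, 1, 22], [0, 0, 1]]

T = I + N where N = [[0, -3, -3], [0, 0, 2], [0, 0, 0]] is strictly upper-triangular, so N^3 = 0.
(I + N)^11 = I + 11·N + 55·N^2 = [[1, -33, -363], [0, 1, 22], [0, 0, 1]].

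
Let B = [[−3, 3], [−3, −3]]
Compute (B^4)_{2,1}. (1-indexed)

0

B^2 = [[0, −18], [18, 0]]
B^3 = [[54, 54], [−54, 54]]
B^4 = [[−324, 0], [0, −324]]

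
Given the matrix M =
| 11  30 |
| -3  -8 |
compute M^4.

[[151, 450], [-45, -134]]

tr M = 3 and det M = 2, so the characteristic polynomial is λ² − (3)λ + (2) with roots 2 and 1.
Eigenvectors give P = [[-10, -3], [3, 1]] with P⁻¹ = [[-1, -3], [3, 10]], and M = P·diag(2, 1)·P⁻¹.
Then M^4 = P·diag(16, 1)·P⁻¹ = [[-160, -3], [48, 1]] · [[-1, -3], [3, 10]] = [[151, 450], [-45, -134]].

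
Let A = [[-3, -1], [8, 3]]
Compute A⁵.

[[-3, -1], [8, 3]]

A² = I (check: tr A = 0 and det A = -1), so A⁵ = A since 5 is odd.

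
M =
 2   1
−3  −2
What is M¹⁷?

[[2, 1], [−3, −2]]

M² = I (check: tr M = 0 and det M = −1), so M¹⁷ = M since 17 is odd.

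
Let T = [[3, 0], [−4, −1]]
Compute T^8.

[[6561, 0], [−6560, 1]]

tr T = 2 and det T = −3, so the characteristic polynomial is λ² − (2)λ + (−3) with roots 3 and −1.
Eigenvectors give P = [[1, 0], [−1, −1]] with P⁻¹ = [[1, 0], [−1, −1]], and T = P·diag(3, −1)·P⁻¹.
Then T^8 = P·diag(6561, 1)·P⁻¹ = [[6561, 0], [−6561, −1]] · [[1, 0], [−1, −1]] = [[6561, 0], [−6560, 1]].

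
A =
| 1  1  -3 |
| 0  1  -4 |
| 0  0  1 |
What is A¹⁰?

[[1, 10, -210], [0, 1, -40], [0, 0, 1]]

A = I + N where N = [[0, 1, -3], [0, 0, -4], [0, 0, 0]] is strictly upper-triangular, so N³ = 0.
(I + N)¹⁰ = I + 10·N + 45·N² = [[1, 10, -210], [0, 1, -40], [0, 0, 1]].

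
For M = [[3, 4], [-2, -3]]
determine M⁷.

[[3, 4], [-2, -3]]

M² = I (check: tr M = 0 and det M = -1), so M⁷ = M since 7 is odd.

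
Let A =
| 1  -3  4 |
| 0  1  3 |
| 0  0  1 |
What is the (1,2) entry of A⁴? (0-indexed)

A = I + N where N = [[0, -3, 4], [0, 0, 3], [0, 0, 0]] is strictly upper-triangular, so N³ = 0.
(I + N)⁴ = I + 4·N + 6·N² = [[1, -12, -38], [0, 1, 12], [0, 0, 1]].

12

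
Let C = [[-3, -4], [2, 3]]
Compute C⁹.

C² = I (check: tr C = 0 and det C = -1), so C⁹ = C since 9 is odd.

[[-3, -4], [2, 3]]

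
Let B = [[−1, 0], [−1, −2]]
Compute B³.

tr B = −3 and det B = 2, so the characteristic polynomial is λ² − (−3)λ + (2) with roots −2 and −1.
Eigenvectors give P = [[0, −1], [1, 1]] with P⁻¹ = [[1, 1], [−1, 0]], and B = P·diag(−2, −1)·P⁻¹.
Then B³ = P·diag(−8, −1)·P⁻¹ = [[0, 1], [−8, −1]] · [[1, 1], [−1, 0]] = [[−1, 0], [−7, −8]].

[[−1, 0], [−7, −8]]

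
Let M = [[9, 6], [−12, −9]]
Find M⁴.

tr M = 0 and det M = −9, so the characteristic polynomial is λ² − (0)λ + (−9) with roots 3 and −3.
Eigenvectors give P = [[−1, −1], [1, 2]] with P⁻¹ = [[−2, −1], [1, 1]], and M = P·diag(3, −3)·P⁻¹.
Then M⁴ = P·diag(81, 81)·P⁻¹ = [[−81, −81], [81, 162]] · [[−2, −1], [1, 1]] = [[81, 0], [0, 81]].

[[81, 0], [0, 81]]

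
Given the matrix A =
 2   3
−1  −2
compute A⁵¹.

[[2, 3], [−1, −2]]

A² = I (check: tr A = 0 and det A = −1), so A⁵¹ = A since 51 is odd.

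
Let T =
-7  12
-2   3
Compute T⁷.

[[-6559, 13116], [-2186, 4371]]

tr T = -4 and det T = 3, so the characteristic polynomial is λ² − (-4)λ + (3) with roots -1 and -3.
Eigenvectors give P = [[2, -3], [1, -1]] with P⁻¹ = [[-1, 3], [-1, 2]], and T = P·diag(-1, -3)·P⁻¹.
Then T⁷ = P·diag(-1, -2187)·P⁻¹ = [[-2, 6561], [-1, 2187]] · [[-1, 3], [-1, 2]] = [[-6559, 13116], [-2186, 4371]].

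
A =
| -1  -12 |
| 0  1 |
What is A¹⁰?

[[1, 0], [0, 1]]

A² = I (check: tr A = 0 and det A = -1), so A¹⁰ = I since 10 is even.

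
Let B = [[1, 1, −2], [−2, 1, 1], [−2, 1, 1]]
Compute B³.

[[9, 0, −9], [−18, 0, 18], [−18, 0, 18]]

B² = [[3, 0, −3], [−6, 0, 6], [−6, 0, 6]]
B³ = [[9, 0, −9], [−18, 0, 18], [−18, 0, 18]]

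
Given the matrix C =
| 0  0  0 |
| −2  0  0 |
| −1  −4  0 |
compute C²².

C is strictly triangular, hence nilpotent: C³ = 0, so C²² = 0.

[[0, 0, 0], [0, 0, 0], [0, 0, 0]]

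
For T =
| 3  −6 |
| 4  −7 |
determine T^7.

[[4371, −6558], [4372, −6559]]

tr T = −4 and det T = 3, so the characteristic polynomial is λ² − (−4)λ + (3) with roots −3 and −1.
Eigenvectors give P = [[1, 3], [1, 2]] with P⁻¹ = [[−2, 3], [1, −1]], and T = P·diag(−3, −1)·P⁻¹.
Then T^7 = P·diag(−2187, −1)·P⁻¹ = [[−2187, −3], [−2187, −2]] · [[−2, 3], [1, −1]] = [[4371, −6558], [4372, −6559]].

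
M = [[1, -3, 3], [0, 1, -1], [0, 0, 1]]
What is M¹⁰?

[[1, -30, 165], [0, 1, -10], [0, 0, 1]]

M = I + N where N = [[0, -3, 3], [0, 0, -1], [0, 0, 0]] is strictly upper-triangular, so N³ = 0.
(I + N)¹⁰ = I + 10·N + 45·N² = [[1, -30, 165], [0, 1, -10], [0, 0, 1]].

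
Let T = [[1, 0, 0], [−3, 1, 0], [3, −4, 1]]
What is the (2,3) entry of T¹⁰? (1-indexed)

T = I + N where N = [[0, 0, 0], [−3, 0, 0], [3, −4, 0]] is strictly lower-triangular, so N³ = 0.
(I + N)¹⁰ = I + 10·N + 45·N² = [[1, 0, 0], [−30, 1, 0], [570, −40, 1]].

0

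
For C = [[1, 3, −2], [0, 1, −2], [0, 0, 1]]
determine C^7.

C = I + N where N = [[0, 3, −2], [0, 0, −2], [0, 0, 0]] is strictly upper-triangular, so N^3 = 0.
(I + N)^7 = I + 7·N + 21·N^2 = [[1, 21, −140], [0, 1, −14], [0, 0, 1]].

[[1, 21, −140], [0, 1, −14], [0, 0, 1]]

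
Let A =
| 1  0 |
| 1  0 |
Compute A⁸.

[[1, 0], [1, 0]]

A² = A (a projection; rank 1, trace 1), so A⁸ = A.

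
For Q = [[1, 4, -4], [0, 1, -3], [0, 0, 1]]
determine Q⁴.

[[1, 16, -88], [0, 1, -12], [0, 0, 1]]

Q = I + N where N = [[0, 4, -4], [0, 0, -3], [0, 0, 0]] is strictly upper-triangular, so N³ = 0.
(I + N)⁴ = I + 4·N + 6·N² = [[1, 16, -88], [0, 1, -12], [0, 0, 1]].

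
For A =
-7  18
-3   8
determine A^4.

tr A = 1 and det A = -2, so the characteristic polynomial is λ² − (1)λ + (-2) with roots 2 and -1.
Eigenvectors give P = [[2, 3], [1, 1]] with P⁻¹ = [[-1, 3], [1, -2]], and A = P·diag(2, -1)·P⁻¹.
Then A^4 = P·diag(16, 1)·P⁻¹ = [[32, 3], [16, 1]] · [[-1, 3], [1, -2]] = [[-29, 90], [-15, 46]].

[[-29, 90], [-15, 46]]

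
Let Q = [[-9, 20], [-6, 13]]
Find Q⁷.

tr Q = 4 and det Q = 3, so the characteristic polynomial is λ² − (4)λ + (3) with roots 1 and 3.
Eigenvectors give P = [[2, -5], [1, -3]] with P⁻¹ = [[3, -5], [1, -2]], and Q = P·diag(1, 3)·P⁻¹.
Then Q⁷ = P·diag(1, 2187)·P⁻¹ = [[2, -10935], [1, -6561]] · [[3, -5], [1, -2]] = [[-10929, 21860], [-6558, 13117]].

[[-10929, 21860], [-6558, 13117]]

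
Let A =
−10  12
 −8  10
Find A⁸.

tr A = 0 and det A = −4, so the characteristic polynomial is λ² − (0)λ + (−4) with roots 2 and −2.
Eigenvectors give P = [[1, 3], [1, 2]] with P⁻¹ = [[−2, 3], [1, −1]], and A = P·diag(2, −2)·P⁻¹.
Then A⁸ = P·diag(256, 256)·P⁻¹ = [[256, 768], [256, 512]] · [[−2, 3], [1, −1]] = [[256, 0], [0, 256]].

[[256, 0], [0, 256]]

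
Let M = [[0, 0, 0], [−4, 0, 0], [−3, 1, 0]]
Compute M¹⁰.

[[0, 0, 0], [0, 0, 0], [0, 0, 0]]

M is strictly triangular, hence nilpotent: M³ = 0, so M¹⁰ = 0.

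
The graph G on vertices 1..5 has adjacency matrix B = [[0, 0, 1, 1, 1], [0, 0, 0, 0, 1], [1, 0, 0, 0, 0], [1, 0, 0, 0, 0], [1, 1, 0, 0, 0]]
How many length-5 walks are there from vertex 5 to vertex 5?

0

The number of length-5 walks from vertex 5 to vertex 5 is entry (5,5) of B^5, where B is the adjacency matrix.
B^2 = [[3, 1, 0, 0, 0], [1, 1, 0, 0, 0], [0, 0, 1, 1, 1], [0, 0, 1, 1, 1], [0, 0, 1, 1, 2]]
B^3 = [[0, 0, 3, 3, 4], [0, 0, 1, 1, 2], [3, 1, 0, 0, 0], [3, 1, 0, 0, 0], [4, 2, 0, 0, 0]]
B^4 = [[10, 4, 0, 0, 0], [4, 2, 0, 0, 0], [0, 0, 3, 3, 4], [0, 0, 3, 3, 4], [0, 0, 4, 4, 6]]
B^5 = [[0, 0, 10, 10, 14], [0, 0, 4, 4, 6], [10, 4, 0, 0, 0], [10, 4, 0, 0, 0], [14, 6, 0, 0, 0]]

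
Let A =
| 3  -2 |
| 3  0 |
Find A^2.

[[3, -6], [9, -6]]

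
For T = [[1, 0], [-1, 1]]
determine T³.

[[1, 0], [-3, 1]]

T = I + N where N = [[0, 0], [-1, 0]] is strictly lower-triangular, so N² = 0.
(I + N)³ = I + 3·N = [[1, 0], [-3, 1]].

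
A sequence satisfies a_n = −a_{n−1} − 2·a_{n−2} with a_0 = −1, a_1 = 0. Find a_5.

6

With companion matrix B = [[−1, −2], [1, 0]], [a_n, a_{n−1}]ᵀ = B·[a_{n−1}, a_{n−2}]ᵀ, so [a_5, a_4]ᵀ = B^4·[a_1, a_0]ᵀ.
B^4 = [[−1, −6], [3, 2]], giving [a_5, a_4]ᵀ = [[6], [−2]].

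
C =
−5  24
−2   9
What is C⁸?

[[−19679, 78720], [−6560, 26241]]

tr C = 4 and det C = 3, so the characteristic polynomial is λ² − (4)λ + (3) with roots 3 and 1.
Eigenvectors give P = [[3, 4], [1, 1]] with P⁻¹ = [[−1, 4], [1, −3]], and C = P·diag(3, 1)·P⁻¹.
Then C⁸ = P·diag(6561, 1)·P⁻¹ = [[19683, 4], [6561, 1]] · [[−1, 4], [1, −3]] = [[−19679, 78720], [−6560, 26241]].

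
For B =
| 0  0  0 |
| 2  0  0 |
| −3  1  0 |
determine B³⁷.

[[0, 0, 0], [0, 0, 0], [0, 0, 0]]

B is strictly triangular, hence nilpotent: B³ = 0, so B³⁷ = 0.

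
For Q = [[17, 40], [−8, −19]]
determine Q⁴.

tr Q = −2 and det Q = −3, so the characteristic polynomial is λ² − (−2)λ + (−3) with roots −3 and 1.
Eigenvectors give P = [[−2, 5], [1, −2]] with P⁻¹ = [[2, 5], [1, 2]], and Q = P·diag(−3, 1)·P⁻¹.
Then Q⁴ = P·diag(81, 1)·P⁻¹ = [[−162, 5], [81, −2]] · [[2, 5], [1, 2]] = [[−319, −800], [160, 401]].

[[−319, −800], [160, 401]]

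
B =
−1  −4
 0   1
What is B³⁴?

[[1, 0], [0, 1]]

B² = I (check: tr B = 0 and det B = −1), so B³⁴ = I since 34 is even.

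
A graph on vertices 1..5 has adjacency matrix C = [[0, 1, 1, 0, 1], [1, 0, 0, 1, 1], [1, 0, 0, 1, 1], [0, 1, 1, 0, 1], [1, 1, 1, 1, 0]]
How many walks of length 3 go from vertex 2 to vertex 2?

4

The number of length-3 walks from vertex 2 to vertex 2 is entry (2,2) of C^3, where C is the adjacency matrix.
C^2 = [[3, 1, 1, 3, 2], [1, 3, 3, 1, 2], [1, 3, 3, 1, 2], [3, 1, 1, 3, 2], [2, 2, 2, 2, 4]]
C^3 = [[4, 8, 8, 4, 8], [8, 4, 4, 8, 8], [8, 4, 4, 8, 8], [4, 8, 8, 4, 8], [8, 8, 8, 8, 8]]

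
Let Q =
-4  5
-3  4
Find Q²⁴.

Q² = I (check: tr Q = 0 and det Q = -1), so Q²⁴ = I since 24 is even.

[[1, 0], [0, 1]]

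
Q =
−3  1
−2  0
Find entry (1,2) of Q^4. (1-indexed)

−15

Q^2 = [[7, −3], [6, −2]]
Q^3 = [[−15, 7], [−14, 6]]
Q^4 = [[31, −15], [30, −14]]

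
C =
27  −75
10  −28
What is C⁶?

[[−3261, 9975], [−1330, 4054]]

tr C = −1 and det C = −6, so the characteristic polynomial is λ² − (−1)λ + (−6) with roots −3 and 2.
Eigenvectors give P = [[−5, 3], [−2, 1]] with P⁻¹ = [[1, −3], [2, −5]], and C = P·diag(−3, 2)·P⁻¹.
Then C⁶ = P·diag(729, 64)·P⁻¹ = [[−3645, 192], [−1458, 64]] · [[1, −3], [2, −5]] = [[−3261, 9975], [−1330, 4054]].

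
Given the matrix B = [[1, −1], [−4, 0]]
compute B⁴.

[[29, −9], [−36, 20]]

B² = [[5, −1], [−4, 4]]
B³ = [[9, −5], [−20, 4]]
B⁴ = [[29, −9], [−36, 20]]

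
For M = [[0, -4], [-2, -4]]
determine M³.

[[-32, -96], [-48, -128]]

M² = [[8, 16], [8, 24]]
M³ = [[-32, -96], [-48, -128]]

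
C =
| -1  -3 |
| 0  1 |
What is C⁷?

C² = I (check: tr C = 0 and det C = -1), so C⁷ = C since 7 is odd.

[[-1, -3], [0, 1]]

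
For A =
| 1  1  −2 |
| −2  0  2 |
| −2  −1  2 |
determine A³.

A² = [[3, 3, −4], [−6, −4, 8], [−4, −4, 6]]
A³ = [[5, 7, −8], [−14, −14, 20], [−8, −10, 12]]

[[5, 7, −8], [−14, −14, 20], [−8, −10, 12]]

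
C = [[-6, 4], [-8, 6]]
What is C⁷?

[[-384, 256], [-512, 384]]

tr C = 0 and det C = -4, so the characteristic polynomial is λ² − (0)λ + (-4) with roots -2 and 2.
Eigenvectors give P = [[1, -1], [1, -2]] with P⁻¹ = [[2, -1], [1, -1]], and C = P·diag(-2, 2)·P⁻¹.
Then C⁷ = P·diag(-128, 128)·P⁻¹ = [[-128, -128], [-128, -256]] · [[2, -1], [1, -1]] = [[-384, 256], [-512, 384]].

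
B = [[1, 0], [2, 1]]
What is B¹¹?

[[1, 0], [22, 1]]

B = I + N where N = [[0, 0], [2, 0]] is strictly lower-triangular, so N² = 0.
(I + N)¹¹ = I + 11·N = [[1, 0], [22, 1]].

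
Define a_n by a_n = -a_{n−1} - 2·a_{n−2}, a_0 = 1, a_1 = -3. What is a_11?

-91

With companion matrix Q = [[-1, -2], [1, 0]], [a_n, a_{n−1}]ᵀ = Q·[a_{n−1}, a_{n−2}]ᵀ, so [a_11, a_10]ᵀ = Q¹⁰·[a_1, a_0]ᵀ.
Q¹⁰ = [[23, -22], [11, 34]], giving [a_11, a_10]ᵀ = [[-91], [1]].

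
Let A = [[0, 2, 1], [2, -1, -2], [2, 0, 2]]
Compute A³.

A² = [[6, -2, -2], [-6, 5, 0], [4, 4, 6]]
A³ = [[-8, 14, 6], [10, -17, -16], [20, 4, 8]]

[[-8, 14, 6], [10, -17, -16], [20, 4, 8]]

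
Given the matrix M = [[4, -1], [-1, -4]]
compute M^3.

[[68, -17], [-17, -68]]

M^2 = [[17, 0], [0, 17]]
M^3 = [[68, -17], [-17, -68]]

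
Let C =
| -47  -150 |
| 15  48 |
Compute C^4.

tr C = 1 and det C = -6, so the characteristic polynomial is λ² − (1)λ + (-6) with roots 3 and -2.
Eigenvectors give P = [[3, -10], [-1, 3]] with P⁻¹ = [[-3, -10], [-1, -3]], and C = P·diag(3, -2)·P⁻¹.
Then C^4 = P·diag(81, 16)·P⁻¹ = [[243, -160], [-81, 48]] · [[-3, -10], [-1, -3]] = [[-569, -1950], [195, 666]].

[[-569, -1950], [195, 666]]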